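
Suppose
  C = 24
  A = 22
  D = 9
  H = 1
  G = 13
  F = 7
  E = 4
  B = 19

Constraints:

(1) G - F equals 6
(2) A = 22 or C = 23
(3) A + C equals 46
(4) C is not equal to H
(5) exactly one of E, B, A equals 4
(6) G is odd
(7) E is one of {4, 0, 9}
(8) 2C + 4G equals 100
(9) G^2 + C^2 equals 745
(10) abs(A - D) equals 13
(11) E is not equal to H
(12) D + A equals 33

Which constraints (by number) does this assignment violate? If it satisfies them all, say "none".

(1) G - F = 13 - 7 = 6 — OK.
(2) A = 22 = 22 (first disjunct) — OK.
(3) A + C = 22 + 24 = 46 — OK.
(4) C = 24, H = 1; distinct — OK.
(5) E=4, B=19, A=22; 1 of them equals 4 — OK.
(6) G = 13 is odd — OK.
(7) E = 4 is in {4, 0, 9} — OK.
(8) 2C + 4G = 2(24) + 4(13) = 100 — OK.
(9) G^2 + C^2 = 13^2 + 24^2 = 169 + 576 = 745 — OK.
(10) abs(22 - 9) = 13 — OK.
(11) E = 4, H = 1; distinct — OK.
(12) D + A = 9 + 22 = 31, not 33 — violated.

Violated: 12.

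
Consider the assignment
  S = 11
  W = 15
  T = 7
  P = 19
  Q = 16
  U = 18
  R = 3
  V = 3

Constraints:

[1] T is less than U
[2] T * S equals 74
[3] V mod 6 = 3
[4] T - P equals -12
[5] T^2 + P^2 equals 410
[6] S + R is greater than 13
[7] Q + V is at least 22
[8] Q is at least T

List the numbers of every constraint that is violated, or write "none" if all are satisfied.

Constraints 2, 7 do not hold.

[1] T = 7, U = 18; 7 < 18 — holds.
[2] T * S = 7 * 11 = 77, not 74 — does not hold.
[3] 3 mod 6 = 3 — holds.
[4] T - P = 7 - 19 = -12 — holds.
[5] T^2 + P^2 = 7^2 + 19^2 = 49 + 361 = 410 — holds.
[6] S + R = 11 + 3 = 14; 14 > 13 — holds.
[7] Q + V = 16 + 3 = 19; 19 < 22, bound 22 not met — does not hold.
[8] Q = 16, T = 7; 16 ≥ 7 — holds.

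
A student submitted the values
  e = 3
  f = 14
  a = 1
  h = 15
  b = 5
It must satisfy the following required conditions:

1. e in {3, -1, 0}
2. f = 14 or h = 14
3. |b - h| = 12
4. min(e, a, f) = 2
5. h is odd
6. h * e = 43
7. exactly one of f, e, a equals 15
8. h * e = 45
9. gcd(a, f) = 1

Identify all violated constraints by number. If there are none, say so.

1. e = 3 is in {3, -1, 0}  yes
2. f = 14 = 14 (first disjunct)  yes
3. |5 - 15| = 10, not 12  no
4. min(3, 1, 14) = 1, not 2  no
5. h = 15 is odd  yes
6. h * e = 15 * 3 = 45, not 43  no
7. f=14, e=3, a=1; 0 of them equal 15, not exactly one  no
8. h * e = 15 * 3 = 45  yes
9. gcd(1, 14) = 1  yes

Constraints 3, 4, 6, and 7 do not hold.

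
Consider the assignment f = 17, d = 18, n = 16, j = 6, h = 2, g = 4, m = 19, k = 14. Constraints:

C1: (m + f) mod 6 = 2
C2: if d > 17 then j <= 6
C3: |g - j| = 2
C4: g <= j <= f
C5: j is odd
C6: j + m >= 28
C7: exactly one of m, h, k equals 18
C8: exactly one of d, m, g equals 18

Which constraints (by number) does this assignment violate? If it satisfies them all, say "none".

Violated: 1, 5, 6, and 7.

C1: m + f = 36; 36 mod 6 = 0, not 2  false
C2: d = 18 > 17, so we need j ≤ 6; j = 6 ≤ 6  true
C3: |4 - 6| = 2  true
C4: values 4 <= 6 <= 17  true
C5: j = 6 is even  false
C6: j + m = 6 + 19 = 25; 25 < 28, bound 28 not met  false
C7: m=19, h=2, k=14; 0 of them equal 18, not exactly one  false
C8: d=18, m=19, g=4; 1 of them equals 18  true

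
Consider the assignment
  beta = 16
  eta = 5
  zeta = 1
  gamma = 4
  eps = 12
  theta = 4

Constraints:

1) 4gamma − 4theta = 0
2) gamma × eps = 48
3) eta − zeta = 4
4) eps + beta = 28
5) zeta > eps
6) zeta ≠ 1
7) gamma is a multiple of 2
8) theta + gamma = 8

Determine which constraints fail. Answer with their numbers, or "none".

Constraints 5, 6 are violated.

1) 4gamma − 4theta = 4(4) − 4(4) = 0  holds
2) gamma × eps = 4 × 12 = 48  holds
3) eta − zeta = 5 − 1 = 4  holds
4) eps + beta = 12 + 16 = 28  holds
5) zeta = 1, eps = 12; 1 ≤ 12 (want >)  fails
6) zeta = 1, but 1 is required to differ  fails
7) 4 / 2 = 2, so 2 divides 4  holds
8) theta + gamma = 4 + 4 = 8  holds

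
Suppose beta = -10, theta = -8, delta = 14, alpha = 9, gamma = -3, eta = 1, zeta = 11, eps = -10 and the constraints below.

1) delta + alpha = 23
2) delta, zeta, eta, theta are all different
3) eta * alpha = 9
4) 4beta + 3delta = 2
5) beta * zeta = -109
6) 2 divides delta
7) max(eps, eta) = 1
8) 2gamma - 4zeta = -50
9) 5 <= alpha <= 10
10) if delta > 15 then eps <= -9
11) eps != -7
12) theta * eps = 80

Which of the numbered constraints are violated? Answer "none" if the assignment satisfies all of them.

Violated: 5.

1) delta + alpha = 14 + 9 = 23 — holds.
2) values 14, 11, 1, -8 are pairwise distinct — holds.
3) eta * alpha = 1 * 9 = 9 — holds.
4) 4beta + 3delta = 4(-10) + 3(14) = 2 — holds.
5) beta * zeta = -10 * 11 = -110, not -109 — fails.
6) 14 / 2 = 7, so 2 divides 14 — holds.
7) max(-10, 1) = 1 — holds.
8) 2gamma - 4zeta = 2(-3) - 4(11) = -50 — holds.
9) alpha = 9 lies in [5, 10] — holds.
10) delta = 14, not > 15; antecedent false, conditional vacuously true — holds.
11) eps = -10, and -10 ≠ -7 — holds.
12) theta * eps = -8 * (-10) = 80 — holds.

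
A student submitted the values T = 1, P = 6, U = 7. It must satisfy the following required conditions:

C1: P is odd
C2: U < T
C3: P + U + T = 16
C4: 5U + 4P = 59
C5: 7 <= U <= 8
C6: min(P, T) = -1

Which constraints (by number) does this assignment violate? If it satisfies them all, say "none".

No — constraints 1, 2, 3, 6 are not satisfied.

C1: P = 6 is even — does not hold.
C2: U = 7, T = 1; 7 ≥ 1 (want <) — does not hold.
C3: P + U + T = 6 + 7 + 1 = 14, not 16 — does not hold.
C4: 5U + 4P = 5(7) + 4(6) = 59 — holds.
C5: U = 7 lies in [7, 8] — holds.
C6: min(6, 1) = 1, not -1 — does not hold.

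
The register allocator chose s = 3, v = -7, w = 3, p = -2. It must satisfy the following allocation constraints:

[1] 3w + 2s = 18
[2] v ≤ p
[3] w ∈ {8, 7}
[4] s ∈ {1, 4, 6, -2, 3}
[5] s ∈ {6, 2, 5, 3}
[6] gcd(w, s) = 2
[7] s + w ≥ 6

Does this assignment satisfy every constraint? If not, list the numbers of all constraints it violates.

Constraints 1, 3, and 6 do not hold.

[1] 3w + 2s = 3(3) + 2(3) = 15, not 18 — violated.
[2] v = -7, p = -2; -7 ≤ -2 — satisfied.
[3] w = 3 is not in {8, 7} — violated.
[4] s = 3 is in {1, 4, 6, -2, 3} — satisfied.
[5] s = 3 is in {6, 2, 5, 3} — satisfied.
[6] gcd(3, 3) = 3, not 2 — violated.
[7] s + w = 3 + 3 = 6; 6 ≥ 6 — satisfied.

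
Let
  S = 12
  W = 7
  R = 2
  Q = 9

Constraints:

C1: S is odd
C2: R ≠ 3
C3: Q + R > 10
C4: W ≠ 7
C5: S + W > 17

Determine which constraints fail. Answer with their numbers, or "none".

C1: S = 12 is even — does not hold.
C2: R = 2, and 2 ≠ 3 — holds.
C3: Q + R = 9 + 2 = 11; 11 > 10 — holds.
C4: W = 7, but 7 is required to differ — does not hold.
C5: S + W = 12 + 7 = 19; 19 > 17 — holds.

Violated: 1 and 4.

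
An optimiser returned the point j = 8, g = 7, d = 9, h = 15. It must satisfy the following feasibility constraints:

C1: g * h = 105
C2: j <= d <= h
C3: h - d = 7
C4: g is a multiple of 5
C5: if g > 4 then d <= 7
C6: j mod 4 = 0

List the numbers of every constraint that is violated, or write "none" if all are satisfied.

Constraints 3, 4, and 5 are violated.

C1: g * h = 7 * 15 = 105  true
C2: values 8 <= 9 <= 15  true
C3: h - d = 15 - 9 = 6, not 7  false
C4: 7 = 5*1 + 2, so 5 does not divide 7  false
C5: g = 7 > 4, so we need d ≤ 7; but d = 9 > 7  false
C6: 8 mod 4 = 0  true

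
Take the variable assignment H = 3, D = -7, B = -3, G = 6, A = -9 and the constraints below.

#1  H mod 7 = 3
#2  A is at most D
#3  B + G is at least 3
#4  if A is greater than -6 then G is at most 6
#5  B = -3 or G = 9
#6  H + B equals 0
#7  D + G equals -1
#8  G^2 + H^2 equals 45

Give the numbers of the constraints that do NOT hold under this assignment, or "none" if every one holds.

All constraints are satisfied.

#1 3 mod 7 = 3 — OK.
#2 A = -9, D = -7; -9 ≤ -7 — OK.
#3 B + G = -3 + 6 = 3; 3 ≥ 3 — OK.
#4 A = -9, not > -6; antecedent false, conditional vacuously true — OK.
#5 B = -3 = -3 (first disjunct) — OK.
#6 H + B = 3 + (-3) = 0 — OK.
#7 D + G = -7 + 6 = -1 — OK.
#8 G^2 + H^2 = 6^2 + 3^2 = 36 + 9 = 45 — OK.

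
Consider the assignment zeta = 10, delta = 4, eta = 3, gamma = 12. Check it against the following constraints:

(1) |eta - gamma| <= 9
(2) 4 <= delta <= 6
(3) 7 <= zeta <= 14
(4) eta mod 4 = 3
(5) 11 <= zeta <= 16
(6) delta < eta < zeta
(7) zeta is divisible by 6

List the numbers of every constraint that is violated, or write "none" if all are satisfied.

Violated: 5, 6, 7.

(1) |3 - 12| = 9; 9 ≤ 9  ✔
(2) delta = 4 lies in [4, 6]  ✔
(3) zeta = 10 lies in [7, 14]  ✔
(4) 3 mod 4 = 3  ✔
(5) zeta = 10 is outside [11, 16]  ✘
(6) values 4, 3, 10; delta = 4 is not < eta = 3  ✘
(7) 10 = 6*1 + 4, so 6 does not divide 10  ✘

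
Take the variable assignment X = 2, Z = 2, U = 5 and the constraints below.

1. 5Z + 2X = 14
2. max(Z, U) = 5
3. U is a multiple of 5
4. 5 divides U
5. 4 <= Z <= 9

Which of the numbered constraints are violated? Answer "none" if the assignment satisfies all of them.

No — constraint 5 is not satisfied.

1. 5Z + 2X = 5(2) + 2(2) = 14  ✔
2. max(2, 5) = 5  ✔
3. 5 / 5 = 1, so 5 divides 5  ✔
4. 5 / 5 = 1, so 5 divides 5  ✔
5. Z = 2 is outside [4, 9]  ✘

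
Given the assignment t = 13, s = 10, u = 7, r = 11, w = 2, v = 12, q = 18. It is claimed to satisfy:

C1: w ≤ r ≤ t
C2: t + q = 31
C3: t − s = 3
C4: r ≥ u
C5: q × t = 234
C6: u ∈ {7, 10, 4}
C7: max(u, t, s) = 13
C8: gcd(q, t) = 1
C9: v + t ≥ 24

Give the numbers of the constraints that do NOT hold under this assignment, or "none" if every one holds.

C1: values 2 ≤ 11 ≤ 13 — satisfied.
C2: t + q = 13 + 18 = 31 — satisfied.
C3: t − s = 13 − 10 = 3 — satisfied.
C4: r = 11, u = 7; 11 ≥ 7 — satisfied.
C5: q × t = 18 × 13 = 234 — satisfied.
C6: u = 7 is in {7, 10, 4} — satisfied.
C7: max(7, 13, 10) = 13 — satisfied.
C8: gcd(18, 13) = 1 — satisfied.
C9: v + t = 12 + 13 = 25; 25 ≥ 24 — satisfied.

Yes — all constraints hold.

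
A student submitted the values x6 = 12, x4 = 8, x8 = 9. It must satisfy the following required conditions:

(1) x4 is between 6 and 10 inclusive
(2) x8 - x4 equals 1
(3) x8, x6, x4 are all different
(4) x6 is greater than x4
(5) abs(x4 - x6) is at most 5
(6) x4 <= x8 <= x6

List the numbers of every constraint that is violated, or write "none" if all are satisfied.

(1) x4 = 8 lies in [6, 10]  holds
(2) x8 - x4 = 9 - 8 = 1  holds
(3) values 9, 12, 8 are pairwise distinct  holds
(4) x6 = 12, x4 = 8; 12 > 8  holds
(5) abs(8 - 12) = 4; 4 ≤ 5  holds
(6) values 8 <= 9 <= 12  holds

Yes — all constraints hold.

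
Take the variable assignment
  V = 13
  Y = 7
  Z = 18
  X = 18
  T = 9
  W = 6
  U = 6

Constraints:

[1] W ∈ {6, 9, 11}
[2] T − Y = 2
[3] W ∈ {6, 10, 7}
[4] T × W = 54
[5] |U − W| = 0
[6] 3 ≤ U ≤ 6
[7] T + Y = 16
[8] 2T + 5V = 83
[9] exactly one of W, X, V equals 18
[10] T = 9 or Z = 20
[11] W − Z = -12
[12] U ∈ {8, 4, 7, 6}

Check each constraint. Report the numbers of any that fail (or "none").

All constraints are satisfied.

[1] W = 6 is in {6, 9, 11}  true
[2] T − Y = 9 − 7 = 2  true
[3] W = 6 is in {6, 10, 7}  true
[4] T × W = 9 × 6 = 54  true
[5] |6 − 6| = 0  true
[6] U = 6 lies in [3, 6]  true
[7] T + Y = 9 + 7 = 16  true
[8] 2T + 5V = 2(9) + 5(13) = 83  true
[9] W=6, X=18, V=13; 1 of them equals 18  true
[10] T = 9 = 9 (first disjunct)  true
[11] W − Z = 6 − 18 = -12  true
[12] U = 6 is in {8, 4, 7, 6}  true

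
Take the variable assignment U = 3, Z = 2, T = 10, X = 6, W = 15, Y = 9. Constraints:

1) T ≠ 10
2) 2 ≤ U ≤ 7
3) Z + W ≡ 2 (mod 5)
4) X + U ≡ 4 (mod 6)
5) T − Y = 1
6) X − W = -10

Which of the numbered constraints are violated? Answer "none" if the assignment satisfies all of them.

No — constraints 1, 4, and 6 are not satisfied.

1) T = 10, but 10 is required to differ  FAIL
2) U = 3 lies in [2, 7]  OK
3) Z + W = 17; 17 mod 5 = 2  OK
4) X + U = 9; 9 mod 6 = 3, not 4  FAIL
5) T − Y = 10 − 9 = 1  OK
6) X − W = 6 − 15 = -9, not -10  FAIL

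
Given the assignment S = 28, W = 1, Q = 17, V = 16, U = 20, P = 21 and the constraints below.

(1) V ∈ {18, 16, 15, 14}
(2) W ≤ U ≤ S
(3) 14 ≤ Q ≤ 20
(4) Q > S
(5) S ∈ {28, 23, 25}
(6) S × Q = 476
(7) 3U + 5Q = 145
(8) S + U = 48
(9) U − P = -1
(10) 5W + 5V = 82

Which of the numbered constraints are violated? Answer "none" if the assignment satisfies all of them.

No — constraints 4, 10 are not satisfied.

(1) V = 16 is in {18, 16, 15, 14} — holds.
(2) values 1 ≤ 20 ≤ 28 — holds.
(3) Q = 17 lies in [14, 20] — holds.
(4) Q = 17, S = 28; 17 ≤ 28 (want >) — does not hold.
(5) S = 28 is in {28, 23, 25} — holds.
(6) S × Q = 28 × 17 = 476 — holds.
(7) 3U + 5Q = 3(20) + 5(17) = 145 — holds.
(8) S + U = 28 + 20 = 48 — holds.
(9) U − P = 20 − 21 = -1 — holds.
(10) 5W + 5V = 5(1) + 5(16) = 85, not 82 — does not hold.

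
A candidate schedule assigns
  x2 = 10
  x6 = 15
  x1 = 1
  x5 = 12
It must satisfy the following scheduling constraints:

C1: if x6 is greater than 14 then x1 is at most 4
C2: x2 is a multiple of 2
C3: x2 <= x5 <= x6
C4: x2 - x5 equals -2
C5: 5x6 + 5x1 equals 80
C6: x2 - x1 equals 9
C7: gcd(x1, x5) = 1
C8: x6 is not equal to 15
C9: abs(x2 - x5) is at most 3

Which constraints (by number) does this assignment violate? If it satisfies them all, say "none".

C1: x6 = 15 > 14, so we need x1 ≤ 4; x1 = 1 ≤ 4  true
C2: 10 / 2 = 5, so 2 divides 10  true
C3: values 10 <= 12 <= 15  true
C4: x2 - x5 = 10 - 12 = -2  true
C5: 5x6 + 5x1 = 5(15) + 5(1) = 80  true
C6: x2 - x1 = 10 - 1 = 9  true
C7: gcd(1, 12) = 1  true
C8: x6 = 15, but 15 is required to differ  false
C9: abs(10 - 12) = 2; 2 ≤ 3  true

No — constraint 8 is not satisfied.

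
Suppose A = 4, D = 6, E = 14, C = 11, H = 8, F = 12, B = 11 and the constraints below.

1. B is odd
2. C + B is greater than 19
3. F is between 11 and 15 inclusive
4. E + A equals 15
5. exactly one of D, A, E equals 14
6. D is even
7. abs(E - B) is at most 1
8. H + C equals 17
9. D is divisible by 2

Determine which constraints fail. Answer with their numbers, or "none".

1. B = 11 is odd  holds
2. C + B = 11 + 11 = 22; 22 > 19  holds
3. F = 12 lies in [11, 15]  holds
4. E + A = 14 + 4 = 18, not 15  fails
5. D=6, A=4, E=14; 1 of them equals 14  holds
6. D = 6 is even  holds
7. abs(14 - 11) = 3; 3 > 1, exceeds bound 1  fails
8. H + C = 8 + 11 = 19, not 17  fails
9. 6 / 2 = 3, so 2 divides 6  holds

The assignment fails constraints 4, 7, and 8.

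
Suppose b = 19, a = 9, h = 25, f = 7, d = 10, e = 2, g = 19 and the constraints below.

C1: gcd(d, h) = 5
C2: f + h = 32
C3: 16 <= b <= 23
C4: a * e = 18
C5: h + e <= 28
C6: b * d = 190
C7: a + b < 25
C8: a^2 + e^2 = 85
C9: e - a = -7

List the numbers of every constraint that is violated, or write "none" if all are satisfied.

The assignment fails constraint 7.

C1: gcd(10, 25) = 5  ✓
C2: f + h = 7 + 25 = 32  ✓
C3: b = 19 lies in [16, 23]  ✓
C4: a * e = 9 * 2 = 18  ✓
C5: h + e = 25 + 2 = 27; 27 ≤ 28  ✓
C6: b * d = 19 * 10 = 190  ✓
C7: a + b = 9 + 19 = 28; 28 ≥ 25, bound 25 not met  ✗
C8: a^2 + e^2 = 9^2 + 2^2 = 81 + 4 = 85  ✓
C9: e - a = 2 - 9 = -7  ✓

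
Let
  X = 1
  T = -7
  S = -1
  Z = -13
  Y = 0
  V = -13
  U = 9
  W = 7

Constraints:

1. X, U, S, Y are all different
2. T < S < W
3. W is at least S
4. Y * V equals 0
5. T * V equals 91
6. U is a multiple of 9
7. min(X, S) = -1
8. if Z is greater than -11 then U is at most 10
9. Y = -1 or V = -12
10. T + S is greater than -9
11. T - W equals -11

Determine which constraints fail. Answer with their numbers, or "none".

Constraints 9 and 11 do not hold.

1. values 1, 9, -1, 0 are pairwise distinct  holds
2. values -7 < -1 < 7  holds
3. W = 7, S = -1; 7 ≥ -1  holds
4. Y * V = 0 * (-13) = 0  holds
5. T * V = -7 * (-13) = 91  holds
6. 9 / 9 = 1, so 9 divides 9  holds
7. min(1, -1) = -1  holds
8. Z = -13, not > -11; antecedent false, conditional vacuously true  holds
9. Y = 0 ≠ -1 and V = -13 ≠ -12; both disjuncts false  fails
10. T + S = -7 + (-1) = -8; -8 > -9  holds
11. T - W = -7 - 7 = -14, not -11  fails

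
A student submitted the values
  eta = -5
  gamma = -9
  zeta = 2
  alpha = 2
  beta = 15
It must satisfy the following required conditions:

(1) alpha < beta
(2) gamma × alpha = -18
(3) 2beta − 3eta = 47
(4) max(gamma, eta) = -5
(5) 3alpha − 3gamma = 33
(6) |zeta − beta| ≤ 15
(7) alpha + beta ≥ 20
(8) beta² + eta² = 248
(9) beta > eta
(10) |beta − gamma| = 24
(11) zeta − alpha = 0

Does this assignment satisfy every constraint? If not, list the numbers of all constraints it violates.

(1) alpha = 2, beta = 15; 2 < 15  OK
(2) gamma × alpha = -9 × 2 = -18  OK
(3) 2beta − 3eta = 2(15) − 3(-5) = 45, not 47  FAIL
(4) max(-9, -5) = -5  OK
(5) 3alpha − 3gamma = 3(2) − 3(-9) = 33  OK
(6) |2 − 15| = 13; 13 ≤ 15  OK
(7) alpha + beta = 2 + 15 = 17; 17 < 20, bound 20 not met  FAIL
(8) beta² + eta² = 15² + (-5)² = 225 + 25 = 250, not 248  FAIL
(9) beta = 15, eta = -5; 15 > -5  OK
(10) |15 − (-9)| = 24  OK
(11) zeta − alpha = 2 − 2 = 0  OK

Constraints 3, 7, 8 are violated.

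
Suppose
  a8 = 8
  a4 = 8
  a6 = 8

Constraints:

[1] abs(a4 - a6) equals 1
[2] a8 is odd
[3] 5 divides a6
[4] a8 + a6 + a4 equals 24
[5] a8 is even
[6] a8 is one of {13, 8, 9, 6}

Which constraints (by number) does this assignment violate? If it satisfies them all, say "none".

No — constraints 1, 2, 3 are not satisfied.

[1] abs(8 - 8) = 0, not 1  fails
[2] a8 = 8 is even  fails
[3] 8 = 5*1 + 3, so 5 does not divide 8  fails
[4] a8 + a6 + a4 = 8 + 8 + 8 = 24  holds
[5] a8 = 8 is even  holds
[6] a8 = 8 is in {13, 8, 9, 6}  holds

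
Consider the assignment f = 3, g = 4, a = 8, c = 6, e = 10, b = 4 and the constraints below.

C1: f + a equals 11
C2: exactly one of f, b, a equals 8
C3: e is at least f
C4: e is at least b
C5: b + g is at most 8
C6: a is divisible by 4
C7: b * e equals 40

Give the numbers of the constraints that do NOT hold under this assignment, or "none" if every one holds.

C1: f + a = 3 + 8 = 11 — holds.
C2: f=3, b=4, a=8; 1 of them equals 8 — holds.
C3: e = 10, f = 3; 10 ≥ 3 — holds.
C4: e = 10, b = 4; 10 ≥ 4 — holds.
C5: b + g = 4 + 4 = 8; 8 ≤ 8 — holds.
C6: 8 / 4 = 2, so 4 divides 8 — holds.
C7: b * e = 4 * 10 = 40 — holds.

Yes — all constraints hold.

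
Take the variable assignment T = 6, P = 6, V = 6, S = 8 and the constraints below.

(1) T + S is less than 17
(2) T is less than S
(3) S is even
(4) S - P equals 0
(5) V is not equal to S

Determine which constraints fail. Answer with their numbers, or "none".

Constraint 4 does not hold.

(1) T + S = 6 + 8 = 14; 14 < 17 — holds.
(2) T = 6, S = 8; 6 < 8 — holds.
(3) S = 8 is even — holds.
(4) S - P = 8 - 6 = 2, not 0 — fails.
(5) V = 6, S = 8; distinct — holds.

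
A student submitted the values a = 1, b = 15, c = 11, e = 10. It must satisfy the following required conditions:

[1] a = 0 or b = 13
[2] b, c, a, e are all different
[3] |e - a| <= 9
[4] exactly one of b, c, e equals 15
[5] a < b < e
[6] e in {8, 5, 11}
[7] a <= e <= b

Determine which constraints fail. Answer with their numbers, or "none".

[1] a = 1 ≠ 0 and b = 15 ≠ 13; both disjuncts false — fails.
[2] values 15, 11, 1, 10 are pairwise distinct — holds.
[3] |10 - 1| = 9; 9 ≤ 9 — holds.
[4] b=15, c=11, e=10; 1 of them equals 15 — holds.
[5] values 1, 15, 10; b = 15 is not < e = 10 — fails.
[6] e = 10 is not in {8, 5, 11} — fails.
[7] values 1 <= 10 <= 15 — holds.

Constraints 1, 5, and 6 do not hold.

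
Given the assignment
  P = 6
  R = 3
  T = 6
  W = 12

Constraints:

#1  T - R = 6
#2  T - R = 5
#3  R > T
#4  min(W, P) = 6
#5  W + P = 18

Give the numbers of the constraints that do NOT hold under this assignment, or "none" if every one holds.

#1 T - R = 6 - 3 = 3, not 6 — violated.
#2 T - R = 6 - 3 = 3, not 5 — violated.
#3 R = 3, T = 6; 3 ≤ 6 (want >) — violated.
#4 min(12, 6) = 6 — OK.
#5 W + P = 12 + 6 = 18 — OK.

The assignment fails constraints 1, 2, 3.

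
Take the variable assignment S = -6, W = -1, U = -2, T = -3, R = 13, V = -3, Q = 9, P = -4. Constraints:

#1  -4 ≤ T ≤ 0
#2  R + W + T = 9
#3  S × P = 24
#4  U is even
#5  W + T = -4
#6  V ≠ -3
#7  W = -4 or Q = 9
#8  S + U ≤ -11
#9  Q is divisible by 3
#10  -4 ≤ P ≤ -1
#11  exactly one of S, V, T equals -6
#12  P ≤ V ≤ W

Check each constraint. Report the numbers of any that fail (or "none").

Violated: 6 and 8.

#1 T = -3 lies in [-4, 0] — OK.
#2 R + W + T = 13 + (-1) + (-3) = 9 — OK.
#3 S × P = -6 × (-4) = 24 — OK.
#4 U = -2 is even — OK.
#5 W + T = -1 + (-3) = -4 — OK.
#6 V = -3, but -3 is required to differ — violated.
#7 W = -1 ≠ -4, but Q = 9 = 9 (second disjunct) — OK.
#8 S + U = -6 + (-2) = -8; -8 > -11, bound -11 not met — violated.
#9 9 / 3 = 3, so 3 divides 9 — OK.
#10 P = -4 lies in [-4, -1] — OK.
#11 S=-6, V=-3, T=-3; 1 of them equals -6 — OK.
#12 values -4 ≤ -3 ≤ -1 — OK.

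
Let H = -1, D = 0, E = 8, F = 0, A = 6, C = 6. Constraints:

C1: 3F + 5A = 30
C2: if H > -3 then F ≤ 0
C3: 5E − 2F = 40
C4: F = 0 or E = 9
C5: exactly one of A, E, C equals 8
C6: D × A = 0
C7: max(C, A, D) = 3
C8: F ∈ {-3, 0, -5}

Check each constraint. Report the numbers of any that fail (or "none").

C1: 3F + 5A = 3(0) + 5(6) = 30 — satisfied.
C2: H = -1 > -3, so we need F ≤ 0; F = 0 ≤ 0 — satisfied.
C3: 5E − 2F = 5(8) − 2(0) = 40 — satisfied.
C4: F = 0 = 0 (first disjunct) — satisfied.
C5: A=6, E=8, C=6; 1 of them equals 8 — satisfied.
C6: D × A = 0 × 6 = 0 — satisfied.
C7: max(6, 6, 0) = 6, not 3 — violated.
C8: F = 0 is in {-3, 0, -5} — satisfied.

Constraint 7 is violated.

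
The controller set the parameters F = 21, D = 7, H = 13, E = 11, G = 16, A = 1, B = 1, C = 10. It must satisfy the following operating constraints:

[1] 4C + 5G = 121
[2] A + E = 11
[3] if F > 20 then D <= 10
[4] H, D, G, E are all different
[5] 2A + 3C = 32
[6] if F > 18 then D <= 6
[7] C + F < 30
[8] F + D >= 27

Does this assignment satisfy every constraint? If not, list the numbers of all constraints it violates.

The assignment fails constraints 1, 2, 6, and 7.

[1] 4C + 5G = 4(10) + 5(16) = 120, not 121 — does not hold.
[2] A + E = 1 + 11 = 12, not 11 — does not hold.
[3] F = 21 > 20, so we need D ≤ 10; D = 7 ≤ 10 — holds.
[4] values 13, 7, 16, 11 are pairwise distinct — holds.
[5] 2A + 3C = 2(1) + 3(10) = 32 — holds.
[6] F = 21 > 18, so we need D ≤ 6; but D = 7 > 6 — does not hold.
[7] C + F = 10 + 21 = 31; 31 ≥ 30, bound 30 not met — does not hold.
[8] F + D = 21 + 7 = 28; 28 ≥ 27 — holds.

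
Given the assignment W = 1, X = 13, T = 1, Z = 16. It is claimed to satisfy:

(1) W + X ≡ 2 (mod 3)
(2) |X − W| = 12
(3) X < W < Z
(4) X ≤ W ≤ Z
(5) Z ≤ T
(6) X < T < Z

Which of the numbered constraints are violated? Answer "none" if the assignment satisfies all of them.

Violated: 3, 4, 5, 6.

(1) W + X = 14; 14 mod 3 = 2  holds
(2) |13 − 1| = 12  holds
(3) values 13, 1, 16; X = 13 is not < W = 1  fails
(4) values 13, 1, 16; X = 13 is not ≤ W = 1  fails
(5) Z = 16, T = 1; 16 > 1 (want ≤)  fails
(6) values 13, 1, 16; X = 13 is not < T = 1  fails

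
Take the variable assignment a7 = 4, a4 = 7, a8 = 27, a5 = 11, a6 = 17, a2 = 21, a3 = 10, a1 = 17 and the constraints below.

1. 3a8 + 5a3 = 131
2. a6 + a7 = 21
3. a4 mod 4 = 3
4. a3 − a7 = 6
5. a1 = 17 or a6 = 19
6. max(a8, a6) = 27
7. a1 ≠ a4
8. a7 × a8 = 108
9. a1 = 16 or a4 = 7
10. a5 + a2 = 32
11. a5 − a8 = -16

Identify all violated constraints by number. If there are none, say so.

1. 3a8 + 5a3 = 3(27) + 5(10) = 131  yes
2. a6 + a7 = 17 + 4 = 21  yes
3. 7 mod 4 = 3  yes
4. a3 − a7 = 10 − 4 = 6  yes
5. a1 = 17 = 17 (first disjunct)  yes
6. max(27, 17) = 27  yes
7. a1 = 17, a4 = 7; distinct  yes
8. a7 × a8 = 4 × 27 = 108  yes
9. a1 = 17 ≠ 16, but a4 = 7 = 7 (second disjunct)  yes
10. a5 + a2 = 11 + 21 = 32  yes
11. a5 − a8 = 11 − 27 = -16  yes

All constraints are satisfied.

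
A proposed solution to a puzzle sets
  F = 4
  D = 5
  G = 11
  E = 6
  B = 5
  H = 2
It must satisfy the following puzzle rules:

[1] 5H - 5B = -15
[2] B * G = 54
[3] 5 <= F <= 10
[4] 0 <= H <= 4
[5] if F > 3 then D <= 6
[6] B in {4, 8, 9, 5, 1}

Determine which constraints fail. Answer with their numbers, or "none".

[1] 5H - 5B = 5(2) - 5(5) = -15  ✓
[2] B * G = 5 * 11 = 55, not 54  ✗
[3] F = 4 is outside [5, 10]  ✗
[4] H = 2 lies in [0, 4]  ✓
[5] F = 4 > 3, so we need D ≤ 6; D = 5 ≤ 6  ✓
[6] B = 5 is in {4, 8, 9, 5, 1}  ✓

The assignment fails constraints 2 and 3.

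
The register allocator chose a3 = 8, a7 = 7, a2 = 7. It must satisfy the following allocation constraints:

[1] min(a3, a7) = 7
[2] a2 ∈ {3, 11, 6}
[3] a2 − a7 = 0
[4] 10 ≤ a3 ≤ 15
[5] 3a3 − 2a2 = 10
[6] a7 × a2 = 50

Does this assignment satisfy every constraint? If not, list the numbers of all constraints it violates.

Constraints 2, 4, and 6 are violated.

[1] min(8, 7) = 7 — OK.
[2] a2 = 7 is not in {3, 11, 6} — violated.
[3] a2 − a7 = 7 − 7 = 0 — OK.
[4] a3 = 8 is outside [10, 15] — violated.
[5] 3a3 − 2a2 = 3(8) − 2(7) = 10 — OK.
[6] a7 × a2 = 7 × 7 = 49, not 50 — violated.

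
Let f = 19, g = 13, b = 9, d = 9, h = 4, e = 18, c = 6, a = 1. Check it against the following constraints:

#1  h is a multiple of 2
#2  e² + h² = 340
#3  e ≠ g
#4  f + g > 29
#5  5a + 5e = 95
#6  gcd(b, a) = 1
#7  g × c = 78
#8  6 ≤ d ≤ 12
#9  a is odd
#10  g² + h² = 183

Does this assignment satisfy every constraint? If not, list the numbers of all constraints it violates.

Violated: 10.

#1 4 / 2 = 2, so 2 divides 4 — holds.
#2 e² + h² = 18² + 4² = 324 + 16 = 340 — holds.
#3 e = 18, g = 13; distinct — holds.
#4 f + g = 19 + 13 = 32; 32 > 29 — holds.
#5 5a + 5e = 5(1) + 5(18) = 95 — holds.
#6 gcd(9, 1) = 1 — holds.
#7 g × c = 13 × 6 = 78 — holds.
#8 d = 9 lies in [6, 12] — holds.
#9 a = 1 is odd — holds.
#10 g² + h² = 13² + 4² = 169 + 16 = 185, not 183 — does not hold.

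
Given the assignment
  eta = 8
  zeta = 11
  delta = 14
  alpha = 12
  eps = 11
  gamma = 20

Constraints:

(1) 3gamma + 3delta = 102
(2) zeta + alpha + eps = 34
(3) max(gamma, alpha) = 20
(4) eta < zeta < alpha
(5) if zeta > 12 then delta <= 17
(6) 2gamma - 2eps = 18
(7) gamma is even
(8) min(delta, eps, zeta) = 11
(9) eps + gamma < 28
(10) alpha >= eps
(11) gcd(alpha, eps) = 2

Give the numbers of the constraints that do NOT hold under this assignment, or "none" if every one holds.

(1) 3gamma + 3delta = 3(20) + 3(14) = 102 — OK.
(2) zeta + alpha + eps = 11 + 12 + 11 = 34 — OK.
(3) max(20, 12) = 20 — OK.
(4) values 8 < 11 < 12 — OK.
(5) zeta = 11, not > 12; antecedent false, conditional vacuously true — OK.
(6) 2gamma - 2eps = 2(20) - 2(11) = 18 — OK.
(7) gamma = 20 is even — OK.
(8) min(14, 11, 11) = 11 — OK.
(9) eps + gamma = 11 + 20 = 31; 31 ≥ 28, bound 28 not met — violated.
(10) alpha = 12, eps = 11; 12 ≥ 11 — OK.
(11) gcd(12, 11) = 1, not 2 — violated.

Constraints 9 and 11 do not hold.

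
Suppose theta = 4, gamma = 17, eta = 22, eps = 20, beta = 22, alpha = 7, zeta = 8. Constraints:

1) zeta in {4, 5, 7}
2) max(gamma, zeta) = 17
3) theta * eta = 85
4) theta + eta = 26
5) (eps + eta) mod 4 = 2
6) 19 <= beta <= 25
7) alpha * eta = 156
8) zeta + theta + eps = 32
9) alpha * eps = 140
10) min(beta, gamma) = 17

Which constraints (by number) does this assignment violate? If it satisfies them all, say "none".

Violated: 1, 3, 7.

1) zeta = 8 is not in {4, 5, 7}  ✘
2) max(17, 8) = 17  ✔
3) theta * eta = 4 * 22 = 88, not 85  ✘
4) theta + eta = 4 + 22 = 26  ✔
5) eps + eta = 42; 42 mod 4 = 2  ✔
6) beta = 22 lies in [19, 25]  ✔
7) alpha * eta = 7 * 22 = 154, not 156  ✘
8) zeta + theta + eps = 8 + 4 + 20 = 32  ✔
9) alpha * eps = 7 * 20 = 140  ✔
10) min(22, 17) = 17  ✔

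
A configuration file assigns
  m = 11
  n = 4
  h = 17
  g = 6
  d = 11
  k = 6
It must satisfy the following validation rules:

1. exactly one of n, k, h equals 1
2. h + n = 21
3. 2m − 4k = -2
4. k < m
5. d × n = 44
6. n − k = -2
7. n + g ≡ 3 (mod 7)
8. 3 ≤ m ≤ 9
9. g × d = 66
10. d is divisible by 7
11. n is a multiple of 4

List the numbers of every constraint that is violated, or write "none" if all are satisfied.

Constraints 1, 8, and 10 are violated.

1. n=4, k=6, h=17; 0 of them equal 1, not exactly one  FAIL
2. h + n = 17 + 4 = 21  OK
3. 2m − 4k = 2(11) − 4(6) = -2  OK
4. k = 6, m = 11; 6 < 11  OK
5. d × n = 11 × 4 = 44  OK
6. n − k = 4 − 6 = -2  OK
7. n + g = 10; 10 mod 7 = 3  OK
8. m = 11 is outside [3, 9]  FAIL
9. g × d = 6 × 11 = 66  OK
10. 11 = 7×1 + 4, so 7 does not divide 11  FAIL
11. 4 / 4 = 1, so 4 divides 4  OK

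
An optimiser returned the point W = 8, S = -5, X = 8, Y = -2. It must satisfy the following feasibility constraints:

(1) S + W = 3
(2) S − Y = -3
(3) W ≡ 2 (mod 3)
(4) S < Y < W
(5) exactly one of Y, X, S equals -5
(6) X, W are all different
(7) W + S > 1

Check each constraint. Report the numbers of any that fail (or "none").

(1) S + W = -5 + 8 = 3 — satisfied.
(2) S − Y = -5 − (-2) = -3 — satisfied.
(3) 8 mod 3 = 2 — satisfied.
(4) values -5 < -2 < 8 — satisfied.
(5) Y=-2, X=8, S=-5; 1 of them equals -5 — satisfied.
(6) X = W = 8, not all different — violated.
(7) W + S = 8 + (-5) = 3; 3 > 1 — satisfied.

Constraint 6 is violated.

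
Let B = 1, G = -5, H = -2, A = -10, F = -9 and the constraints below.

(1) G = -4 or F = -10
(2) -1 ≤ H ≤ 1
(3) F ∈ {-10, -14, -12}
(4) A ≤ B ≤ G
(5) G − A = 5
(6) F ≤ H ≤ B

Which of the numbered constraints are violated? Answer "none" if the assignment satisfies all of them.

No — constraints 1, 2, 3, and 4 are not satisfied.

(1) G = -5 ≠ -4 and F = -9 ≠ -10; both disjuncts false — violated.
(2) H = -2 is outside [-1, 1] — violated.
(3) F = -9 is not in {-10, -14, -12} — violated.
(4) values -10, 1, -5; B = 1 is not ≤ G = -5 — violated.
(5) G − A = -5 − (-10) = 5 — satisfied.
(6) values -9 ≤ -2 ≤ 1 — satisfied.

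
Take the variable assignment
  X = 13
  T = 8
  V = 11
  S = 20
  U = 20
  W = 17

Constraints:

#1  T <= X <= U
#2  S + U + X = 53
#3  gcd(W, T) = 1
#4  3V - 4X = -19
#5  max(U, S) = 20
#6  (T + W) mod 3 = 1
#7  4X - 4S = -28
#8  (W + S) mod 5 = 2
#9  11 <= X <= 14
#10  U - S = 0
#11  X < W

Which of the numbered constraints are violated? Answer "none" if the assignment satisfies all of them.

#1 values 8 <= 13 <= 20  yes
#2 S + U + X = 20 + 20 + 13 = 53  yes
#3 gcd(17, 8) = 1  yes
#4 3V - 4X = 3(11) - 4(13) = -19  yes
#5 max(20, 20) = 20  yes
#6 T + W = 25; 25 mod 3 = 1  yes
#7 4X - 4S = 4(13) - 4(20) = -28  yes
#8 W + S = 37; 37 mod 5 = 2  yes
#9 X = 13 lies in [11, 14]  yes
#10 U - S = 20 - 20 = 0  yes
#11 X = 13, W = 17; 13 < 17  yes

All constraints are satisfied.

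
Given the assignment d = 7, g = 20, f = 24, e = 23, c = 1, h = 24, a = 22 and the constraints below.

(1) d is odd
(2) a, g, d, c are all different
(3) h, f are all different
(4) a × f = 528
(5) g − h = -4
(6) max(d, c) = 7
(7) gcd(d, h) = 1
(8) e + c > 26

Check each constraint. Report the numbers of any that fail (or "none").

(1) d = 7 is odd  OK
(2) values 22, 20, 7, 1 are pairwise distinct  OK
(3) h = f = 24, not all different  FAIL
(4) a × f = 22 × 24 = 528  OK
(5) g − h = 20 − 24 = -4  OK
(6) max(7, 1) = 7  OK
(7) gcd(7, 24) = 1  OK
(8) e + c = 23 + 1 = 24; 24 ≤ 26, bound 26 not met  FAIL

Violated: 3 and 8.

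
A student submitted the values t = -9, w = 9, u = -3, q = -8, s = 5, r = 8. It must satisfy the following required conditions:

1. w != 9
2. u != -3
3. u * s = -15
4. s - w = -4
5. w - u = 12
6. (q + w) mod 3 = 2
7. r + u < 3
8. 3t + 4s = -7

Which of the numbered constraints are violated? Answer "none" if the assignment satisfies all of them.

1. w = 9, but 9 is required to differ  ✘
2. u = -3, but -3 is required to differ  ✘
3. u * s = -3 * 5 = -15  ✔
4. s - w = 5 - 9 = -4  ✔
5. w - u = 9 - (-3) = 12  ✔
6. q + w = 1; 1 mod 3 = 1, not 2  ✘
7. r + u = 8 + (-3) = 5; 5 ≥ 3, bound 3 not met  ✘
8. 3t + 4s = 3(-9) + 4(5) = -7  ✔

Constraints 1, 2, 6, and 7 are violated.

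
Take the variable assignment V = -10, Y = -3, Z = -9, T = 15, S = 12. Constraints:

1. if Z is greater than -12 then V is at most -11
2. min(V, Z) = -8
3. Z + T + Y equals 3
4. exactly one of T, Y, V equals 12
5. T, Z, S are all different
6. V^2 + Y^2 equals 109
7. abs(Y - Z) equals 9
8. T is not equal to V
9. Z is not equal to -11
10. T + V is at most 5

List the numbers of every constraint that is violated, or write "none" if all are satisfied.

Constraints 1, 2, 4, 7 are violated.

1. Z = -9 > -12, so we need V ≤ -11; but V = -10 > -11  false
2. min(-10, -9) = -10, not -8  false
3. Z + T + Y = -9 + 15 + (-3) = 3  true
4. T=15, Y=-3, V=-10; 0 of them equal 12, not exactly one  false
5. values 15, -9, 12 are pairwise distinct  true
6. V^2 + Y^2 = (-10)^2 + (-3)^2 = 100 + 9 = 109  true
7. abs(-3 - (-9)) = 6, not 9  false
8. T = 15, V = -10; distinct  true
9. Z = -9, and -9 ≠ -11  true
10. T + V = 15 + (-10) = 5; 5 ≤ 5  true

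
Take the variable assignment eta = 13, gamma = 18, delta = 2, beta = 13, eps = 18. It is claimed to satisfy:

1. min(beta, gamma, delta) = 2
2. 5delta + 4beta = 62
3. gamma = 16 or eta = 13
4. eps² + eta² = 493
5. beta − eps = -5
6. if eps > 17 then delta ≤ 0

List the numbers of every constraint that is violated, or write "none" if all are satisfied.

No — constraint 6 is not satisfied.

1. min(13, 18, 2) = 2 — satisfied.
2. 5delta + 4beta = 5(2) + 4(13) = 62 — satisfied.
3. gamma = 18 ≠ 16, but eta = 13 = 13 (second disjunct) — satisfied.
4. eps² + eta² = 18² + 13² = 324 + 169 = 493 — satisfied.
5. beta − eps = 13 − 18 = -5 — satisfied.
6. eps = 18 > 17, so we need delta ≤ 0; but delta = 2 > 0 — violated.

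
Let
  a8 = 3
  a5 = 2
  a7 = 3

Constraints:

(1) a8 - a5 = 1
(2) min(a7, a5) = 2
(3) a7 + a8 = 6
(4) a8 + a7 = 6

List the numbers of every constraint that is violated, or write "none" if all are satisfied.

No violations.

(1) a8 - a5 = 3 - 2 = 1 — OK.
(2) min(3, 2) = 2 — OK.
(3) a7 + a8 = 3 + 3 = 6 — OK.
(4) a8 + a7 = 3 + 3 = 6 — OK.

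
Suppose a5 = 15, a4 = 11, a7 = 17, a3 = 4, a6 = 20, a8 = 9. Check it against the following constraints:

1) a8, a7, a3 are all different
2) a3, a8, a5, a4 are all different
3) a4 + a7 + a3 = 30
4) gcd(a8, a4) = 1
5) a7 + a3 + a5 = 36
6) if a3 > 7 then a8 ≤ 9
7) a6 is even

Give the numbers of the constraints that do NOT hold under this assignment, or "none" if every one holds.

No — constraint 3 is not satisfied.

1) values 9, 17, 4 are pairwise distinct  holds
2) values 4, 9, 15, 11 are pairwise distinct  holds
3) a4 + a7 + a3 = 11 + 17 + 4 = 32, not 30  fails
4) gcd(9, 11) = 1  holds
5) a7 + a3 + a5 = 17 + 4 + 15 = 36  holds
6) a3 = 4, not > 7; antecedent false, conditional vacuously true  holds
7) a6 = 20 is even  holds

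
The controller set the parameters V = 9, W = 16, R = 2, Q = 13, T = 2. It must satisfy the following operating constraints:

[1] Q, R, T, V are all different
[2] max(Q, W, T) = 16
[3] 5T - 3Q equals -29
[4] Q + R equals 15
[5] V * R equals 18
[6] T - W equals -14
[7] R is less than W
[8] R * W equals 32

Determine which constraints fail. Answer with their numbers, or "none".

Constraint 1 is violated.

[1] R = T = 2, not all different  ✘
[2] max(13, 16, 2) = 16  ✔
[3] 5T - 3Q = 5(2) - 3(13) = -29  ✔
[4] Q + R = 13 + 2 = 15  ✔
[5] V * R = 9 * 2 = 18  ✔
[6] T - W = 2 - 16 = -14  ✔
[7] R = 2, W = 16; 2 < 16  ✔
[8] R * W = 2 * 16 = 32  ✔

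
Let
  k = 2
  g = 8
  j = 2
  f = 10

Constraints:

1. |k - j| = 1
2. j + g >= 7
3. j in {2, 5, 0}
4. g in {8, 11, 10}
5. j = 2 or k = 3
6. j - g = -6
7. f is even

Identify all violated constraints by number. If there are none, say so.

No — constraint 1 is not satisfied.

1. |2 - 2| = 0, not 1 — violated.
2. j + g = 2 + 8 = 10; 10 ≥ 7 — OK.
3. j = 2 is in {2, 5, 0} — OK.
4. g = 8 is in {8, 11, 10} — OK.
5. j = 2 = 2 (first disjunct) — OK.
6. j - g = 2 - 8 = -6 — OK.
7. f = 10 is even — OK.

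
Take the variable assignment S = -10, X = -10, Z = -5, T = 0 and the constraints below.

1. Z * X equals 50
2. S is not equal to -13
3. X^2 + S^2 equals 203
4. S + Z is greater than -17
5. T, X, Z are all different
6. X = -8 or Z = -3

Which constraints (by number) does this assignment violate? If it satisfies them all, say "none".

1. Z * X = -5 * (-10) = 50  true
2. S = -10, and -10 ≠ -13  true
3. X^2 + S^2 = (-10)^2 + (-10)^2 = 100 + 100 = 200, not 203  false
4. S + Z = -10 + (-5) = -15; -15 > -17  true
5. values 0, -10, -5 are pairwise distinct  true
6. X = -10 ≠ -8 and Z = -5 ≠ -3; both disjuncts false  false

Constraints 3 and 6 do not hold.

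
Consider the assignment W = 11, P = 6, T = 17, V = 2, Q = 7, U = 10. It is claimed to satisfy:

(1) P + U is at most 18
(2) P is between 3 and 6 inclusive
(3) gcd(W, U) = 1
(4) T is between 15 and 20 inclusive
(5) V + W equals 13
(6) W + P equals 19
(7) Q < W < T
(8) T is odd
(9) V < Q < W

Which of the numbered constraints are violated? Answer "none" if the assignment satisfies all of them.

(1) P + U = 6 + 10 = 16; 16 ≤ 18 — OK.
(2) P = 6 lies in [3, 6] — OK.
(3) gcd(11, 10) = 1 — OK.
(4) T = 17 lies in [15, 20] — OK.
(5) V + W = 2 + 11 = 13 — OK.
(6) W + P = 11 + 6 = 17, not 19 — violated.
(7) values 7 < 11 < 17 — OK.
(8) T = 17 is odd — OK.
(9) values 2 < 7 < 11 — OK.

Constraint 6 is violated.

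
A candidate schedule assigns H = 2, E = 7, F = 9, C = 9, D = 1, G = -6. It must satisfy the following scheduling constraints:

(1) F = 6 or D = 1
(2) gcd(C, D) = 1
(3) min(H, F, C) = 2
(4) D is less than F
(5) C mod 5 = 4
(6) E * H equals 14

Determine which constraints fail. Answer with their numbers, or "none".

(1) F = 9 ≠ 6, but D = 1 = 1 (second disjunct) — satisfied.
(2) gcd(9, 1) = 1 — satisfied.
(3) min(2, 9, 9) = 2 — satisfied.
(4) D = 1, F = 9; 1 < 9 — satisfied.
(5) 9 mod 5 = 4 — satisfied.
(6) E * H = 7 * 2 = 14 — satisfied.

Yes — all constraints hold.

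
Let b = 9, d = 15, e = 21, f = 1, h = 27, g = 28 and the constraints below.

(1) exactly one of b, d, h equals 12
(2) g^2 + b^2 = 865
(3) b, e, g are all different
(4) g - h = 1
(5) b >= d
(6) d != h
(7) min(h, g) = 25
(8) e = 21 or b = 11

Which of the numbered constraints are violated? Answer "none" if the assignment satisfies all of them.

(1) b=9, d=15, h=27; 0 of them equal 12, not exactly one — fails.
(2) g^2 + b^2 = 28^2 + 9^2 = 784 + 81 = 865 — holds.
(3) values 9, 21, 28 are pairwise distinct — holds.
(4) g - h = 28 - 27 = 1 — holds.
(5) b = 9, d = 15; 9 < 15 (want ≥) — fails.
(6) d = 15, h = 27; distinct — holds.
(7) min(27, 28) = 27, not 25 — fails.
(8) e = 21 = 21 (first disjunct) — holds.

No — constraints 1, 5, 7 are not satisfied.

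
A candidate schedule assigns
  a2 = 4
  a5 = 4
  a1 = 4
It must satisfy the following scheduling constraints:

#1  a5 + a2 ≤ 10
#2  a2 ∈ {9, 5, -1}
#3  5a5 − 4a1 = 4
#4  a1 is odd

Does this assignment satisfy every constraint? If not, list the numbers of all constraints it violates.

No — constraints 2 and 4 are not satisfied.

#1 a5 + a2 = 4 + 4 = 8; 8 ≤ 10  holds
#2 a2 = 4 is not in {9, 5, -1}  fails
#3 5a5 − 4a1 = 5(4) − 4(4) = 4  holds
#4 a1 = 4 is even  fails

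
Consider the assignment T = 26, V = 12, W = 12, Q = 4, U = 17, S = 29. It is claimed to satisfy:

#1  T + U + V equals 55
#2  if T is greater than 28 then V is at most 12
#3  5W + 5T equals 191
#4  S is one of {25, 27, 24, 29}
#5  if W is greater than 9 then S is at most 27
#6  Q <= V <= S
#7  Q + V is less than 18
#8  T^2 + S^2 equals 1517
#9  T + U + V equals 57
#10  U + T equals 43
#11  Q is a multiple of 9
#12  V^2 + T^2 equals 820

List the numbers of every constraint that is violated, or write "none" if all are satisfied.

No — constraints 3, 5, 9, and 11 are not satisfied.

#1 T + U + V = 26 + 17 + 12 = 55 — OK.
#2 T = 26, not > 28; antecedent false, conditional vacuously true — OK.
#3 5W + 5T = 5(12) + 5(26) = 190, not 191 — violated.
#4 S = 29 is in {25, 27, 24, 29} — OK.
#5 W = 12 > 9, so we need S ≤ 27; but S = 29 > 27 — violated.
#6 values 4 <= 12 <= 29 — OK.
#7 Q + V = 4 + 12 = 16; 16 < 18 — OK.
#8 T^2 + S^2 = 26^2 + 29^2 = 676 + 841 = 1517 — OK.
#9 T + U + V = 26 + 17 + 12 = 55, not 57 — violated.
#10 U + T = 17 + 26 = 43 — OK.
#11 4 = 9*0 + 4, so 9 does not divide 4 — violated.
#12 V^2 + T^2 = 12^2 + 26^2 = 144 + 676 = 820 — OK.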